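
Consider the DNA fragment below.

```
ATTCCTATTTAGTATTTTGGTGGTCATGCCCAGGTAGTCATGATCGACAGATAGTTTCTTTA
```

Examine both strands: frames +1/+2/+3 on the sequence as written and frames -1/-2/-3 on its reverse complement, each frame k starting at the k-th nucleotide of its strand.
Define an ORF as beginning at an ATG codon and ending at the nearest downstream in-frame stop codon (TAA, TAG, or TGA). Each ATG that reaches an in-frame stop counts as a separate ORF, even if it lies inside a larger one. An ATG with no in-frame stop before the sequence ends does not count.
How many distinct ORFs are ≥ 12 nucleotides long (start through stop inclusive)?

Reverse complement (5'→3'): TAAAGAAACTATCTGTCGATCATGACTACCTGGGCATGACCACCAAAATACTAAATAGGAAT
Frame +1: ATT CCT ATT TAG TAT TTT GGT GGT CAT GCC CAG GTA GTC ATG ATC GAC AGA TAG TTT CTT — ATG at 40, stop TAG at 52 → 15 nt.
Frame +2: TTC CTA TTT AGT ATT TTG GTG GTC ATG CCC AGG TAG TCA TGA TCG ACA GAT AGT TTC TTT — ATG at 26, stop TAG at 35 → 12 nt.
Frame +3: TCC TAT TTA GTA TTT TGG TGG TCA TGC CCA GGT AGT CAT GAT CGA CAG ATA GTT TCT TTA — no ATG→stop ORF.
Frame -1: TAA AGA AAC TAT CTG TCG ATC ATG ACT ACC TGG GCA TGA CCA CCA AAA TAC TAA ATA GGA — ATG at 22, stop TGA at 37 → 18 nt.
Frame -2: AAA GAA ACT ATC TGT CGA TCA TGA CTA CCT GGG CAT GAC CAC CAA AAT ACT AAA TAG GAA — no ATG→stop ORF.
Frame -3: AAG AAA CTA TCT GTC GAT CAT GAC TAC CTG GGC ATG ACC ACC AAA ATA CTA AAT AGG AAT — no ATG→stop ORF.
ORFs ≥ 12 nucleotides: frame +1 40–54 (15 nucleotides), frame +2 26–37 (12 nucleotides), frame -1 22–39 (18 nucleotides). Count = 3.

3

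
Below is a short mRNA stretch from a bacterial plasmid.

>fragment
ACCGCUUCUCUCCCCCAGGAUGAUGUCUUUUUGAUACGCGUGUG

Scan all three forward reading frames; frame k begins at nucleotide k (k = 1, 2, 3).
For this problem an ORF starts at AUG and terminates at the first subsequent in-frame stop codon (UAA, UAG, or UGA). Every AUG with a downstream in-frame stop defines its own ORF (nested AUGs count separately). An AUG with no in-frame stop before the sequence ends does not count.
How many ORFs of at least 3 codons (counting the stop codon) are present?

Frame 1: ACC GCU UCU CUC CCC CAG GAU GAU GUC UUU UUG AUA CGC GUG — no AUG→stop ORF.
Frame 2: CCG CUU CUC UCC CCC AGG AUG AUG UCU UUU UGA UAC GCG UGU — AUG at 20, stop UGA at 32 → 15 nt; AUG at 23, stop UGA at 32 → 12 nt.
Frame 3: CGC UUC UCU CCC CCA GGA UGA UGU CUU UUU GAU ACG CGU GUG — no AUG→stop ORF.
ORFs ≥ 3 codons: frame 2 20–34 (5 codons), frame 2 23–34 (4 codons). Count = 2.

2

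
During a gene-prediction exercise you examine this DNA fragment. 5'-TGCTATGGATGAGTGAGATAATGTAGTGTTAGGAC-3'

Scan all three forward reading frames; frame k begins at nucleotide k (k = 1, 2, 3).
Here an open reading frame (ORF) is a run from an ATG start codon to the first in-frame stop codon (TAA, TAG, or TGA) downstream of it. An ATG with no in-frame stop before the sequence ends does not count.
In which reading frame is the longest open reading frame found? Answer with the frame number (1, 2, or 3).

Frame 1: TGC TAT GGA TGA GTG AGA TAA TGT AGT GTT AGG — no ATG→stop ORF.
Frame 2: GCT ATG GAT GAG TGA GAT AAT GTA GTG TTA GGA — ATG at 5, stop TGA at 14 → 12 nt.
Frame 3: CTA TGG ATG AGT GAG ATA ATG TAG TGT TAG GAC — ATG at 9, stop TAG at 24 → 18 nt; ATG at 21, stop TAG at 24 → 6 nt.
Longest ORF is 18 nt in frame 3 (positions 9–26).

3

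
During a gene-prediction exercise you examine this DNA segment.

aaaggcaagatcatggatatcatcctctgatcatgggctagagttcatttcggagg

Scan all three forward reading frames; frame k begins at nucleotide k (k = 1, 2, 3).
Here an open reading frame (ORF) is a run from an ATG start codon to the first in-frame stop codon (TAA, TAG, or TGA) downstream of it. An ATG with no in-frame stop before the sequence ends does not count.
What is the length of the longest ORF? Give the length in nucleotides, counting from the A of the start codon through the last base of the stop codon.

Frame 1: AAA GGC AAG ATC ATG GAT ATC ATC CTC TGA TCA TGG GCT AGA GTT CAT TTC GGA — ATG at 13, stop TGA at 28 → 18 nt.
Frame 2: AAG GCA AGA TCA TGG ATA TCA TCC TCT GAT CAT GGG CTA GAG TTC ATT TCG GAG — no ATG→stop ORF.
Frame 3: AGG CAA GAT CAT GGA TAT CAT CCT CTG ATC ATG GGC TAG AGT TCA TTT CGG AGG — ATG at 33, stop TAG at 39 → 9 nt.
Longest: frame 1, positions 13–30, 18 nt = 6 codons = 5 aa. → 18 nucleotides.

18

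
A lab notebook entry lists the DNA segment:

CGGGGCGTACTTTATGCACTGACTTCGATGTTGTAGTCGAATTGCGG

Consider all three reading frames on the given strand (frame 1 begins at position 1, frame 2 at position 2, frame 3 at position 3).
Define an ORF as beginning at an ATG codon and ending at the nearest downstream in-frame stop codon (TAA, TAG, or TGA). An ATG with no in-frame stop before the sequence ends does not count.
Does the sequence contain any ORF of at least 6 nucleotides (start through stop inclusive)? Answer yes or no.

yes

Frame 1: CGG GGC GTA CTT TAT GCA CTG ACT TCG ATG TTG TAG TCG AAT TGC — ATG at 28, stop TAG at 34 → 9 nt.
Frame 2: GGG GCG TAC TTT ATG CAC TGA CTT CGA TGT TGT AGT CGA ATT GCG — ATG at 14, stop TGA at 20 → 9 nt.
Frame 3: GGG CGT ACT TTA TGC ACT GAC TTC GAT GTT GTA GTC GAA TTG CGG — no ATG→stop ORF.
Frame 1 has an ORF of 9 nucleotides (positions 28–36) ≥ 6, so yes.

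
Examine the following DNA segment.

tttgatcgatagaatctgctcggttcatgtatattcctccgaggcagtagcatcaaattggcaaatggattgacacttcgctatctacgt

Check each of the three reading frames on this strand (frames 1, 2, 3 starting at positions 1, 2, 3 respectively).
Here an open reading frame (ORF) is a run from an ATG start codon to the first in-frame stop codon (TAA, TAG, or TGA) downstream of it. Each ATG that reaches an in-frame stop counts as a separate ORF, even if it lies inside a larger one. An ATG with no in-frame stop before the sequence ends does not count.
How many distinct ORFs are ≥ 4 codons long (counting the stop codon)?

1

Frame 1: TTT GAT CGA TAG AAT CTG CTC GGT TCA TGT ATA TTC CTC CGA GGC AGT AGC ATC AAA TTG GCA AAT GGA TTG ACA CTT CGC TAT CTA CGT — no ATG→stop ORF.
Frame 2: TTG ATC GAT AGA ATC TGC TCG GTT CAT GTA TAT TCC TCC GAG GCA GTA GCA TCA AAT TGG CAA ATG GAT TGA CAC TTC GCT ATC TAC — ATG at 65, stop TGA at 71 → 9 nt.
Frame 3: TGA TCG ATA GAA TCT GCT CGG TTC ATG TAT ATT CCT CCG AGG CAG TAG CAT CAA ATT GGC AAA TGG ATT GAC ACT TCG CTA TCT ACG — ATG at 27, stop TAG at 48 → 24 nt.
ORFs ≥ 4 codons: frame 3 27–50 (8 codons). Count = 1.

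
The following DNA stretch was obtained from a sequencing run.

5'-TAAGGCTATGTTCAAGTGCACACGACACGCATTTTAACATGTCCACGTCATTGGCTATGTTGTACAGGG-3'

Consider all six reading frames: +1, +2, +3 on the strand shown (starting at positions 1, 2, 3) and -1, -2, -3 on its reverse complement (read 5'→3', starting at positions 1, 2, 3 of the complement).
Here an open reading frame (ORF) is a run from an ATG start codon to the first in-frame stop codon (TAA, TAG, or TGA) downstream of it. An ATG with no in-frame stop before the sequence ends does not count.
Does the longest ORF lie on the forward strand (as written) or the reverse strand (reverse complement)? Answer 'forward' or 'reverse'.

forward

Reverse complement (5'→3'): CCCTGTACAACATAGCCAATGACGTGGACATGTTAAAATGCGTGTCGTGTGCACTTGAACATAGCCTTA
Frame +1: TAA GGC TAT GTT CAA GTG CAC ACG ACA CGC ATT TTA ACA TGT CCA CGT CAT TGG CTA TGT TGT ACA GGG — no ATG→stop ORF.
Frame +2: AAG GCT ATG TTC AAG TGC ACA CGA CAC GCA TTT TAA CAT GTC CAC GTC ATT GGC TAT GTT GTA CAG — ATG at 8, stop TAA at 35 → 30 nt.
Frame +3: AGG CTA TGT TCA AGT GCA CAC GAC ACG CAT TTT AAC ATG TCC ACG TCA TTG GCT ATG TTG TAC AGG — no ATG→stop ORF.
Frame -1: CCC TGT ACA ACA TAG CCA ATG ACG TGG ACA TGT TAA AAT GCG TGT CGT GTG CAC TTG AAC ATA GCC TTA — ATG at 19, stop TAA at 34 → 18 nt.
Frame -2: CCT GTA CAA CAT AGC CAA TGA CGT GGA CAT GTT AAA ATG CGT GTC GTG TGC ACT TGA ACA TAG CCT — ATG at 38, stop TGA at 56 → 21 nt.
Frame -3: CTG TAC AAC ATA GCC AAT GAC GTG GAC ATG TTA AAA TGC GTG TCG TGT GCA CTT GAA CAT AGC CTT — no ATG→stop ORF.
Forward-strand max 30 nt; reverse-strand max 21 nt. The forward strand has the longer ORF.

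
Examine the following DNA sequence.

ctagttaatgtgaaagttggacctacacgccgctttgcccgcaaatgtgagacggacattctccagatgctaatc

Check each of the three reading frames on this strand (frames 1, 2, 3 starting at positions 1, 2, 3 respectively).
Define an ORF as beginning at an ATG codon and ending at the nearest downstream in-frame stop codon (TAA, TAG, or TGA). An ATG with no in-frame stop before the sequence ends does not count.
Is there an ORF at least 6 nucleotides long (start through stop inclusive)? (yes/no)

Frame 1: CTA GTT AAT GTG AAA GTT GGA CCT ACA CGC CGC TTT GCC CGC AAA TGT GAG ACG GAC ATT CTC CAG ATG CTA ATC — no ATG→stop ORF.
Frame 2: TAG TTA ATG TGA AAG TTG GAC CTA CAC GCC GCT TTG CCC GCA AAT GTG AGA CGG ACA TTC TCC AGA TGC TAA — ATG at 8, stop TGA at 11 → 6 nt.
Frame 3: AGT TAA TGT GAA AGT TGG ACC TAC ACG CCG CTT TGC CCG CAA ATG TGA GAC GGA CAT TCT CCA GAT GCT AAT — ATG at 45, stop TGA at 48 → 6 nt.
Frame 2 has an ORF of 6 nucleotides (positions 8–13) ≥ 6, so yes.

yes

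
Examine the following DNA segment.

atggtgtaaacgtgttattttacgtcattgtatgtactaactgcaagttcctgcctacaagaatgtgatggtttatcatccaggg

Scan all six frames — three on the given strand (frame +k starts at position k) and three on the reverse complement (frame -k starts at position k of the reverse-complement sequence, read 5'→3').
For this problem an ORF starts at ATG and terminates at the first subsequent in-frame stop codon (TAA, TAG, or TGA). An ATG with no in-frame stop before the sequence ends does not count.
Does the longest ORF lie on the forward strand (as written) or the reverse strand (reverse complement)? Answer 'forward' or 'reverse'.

Reverse complement (5'→3'): CCCTGGATGATAAACCATCACATTCTTGTAGGCAGGAACTTGCAGTTAGTACATACAATGACGTAAAATAACACGTTTACACCAT
Frame +1: ATG GTG TAA ACG TGT TAT TTT ACG TCA TTG TAT GTA CTA ACT GCA AGT TCC TGC CTA CAA GAA TGT GAT GGT TTA TCA TCC AGG — ATG at 1, stop TAA at 7 → 9 nt.
Frame +2: TGG TGT AAA CGT GTT ATT TTA CGT CAT TGT ATG TAC TAA CTG CAA GTT CCT GCC TAC AAG AAT GTG ATG GTT TAT CAT CCA GGG — ATG at 32, stop TAA at 38 → 9 nt.
Frame +3: GGT GTA AAC GTG TTA TTT TAC GTC ATT GTA TGT ACT AAC TGC AAG TTC CTG CCT ACA AGA ATG TGA TGG TTT ATC ATC CAG — ATG at 63, stop TGA at 66 → 6 nt.
Frame -1: CCC TGG ATG ATA AAC CAT CAC ATT CTT GTA GGC AGG AAC TTG CAG TTA GTA CAT ACA ATG ACG TAA AAT AAC ACG TTT ACA CCA — ATG at 7, stop TAA at 64 → 60 nt; ATG at 58, stop TAA at 64 → 9 nt.
Frame -2: CCT GGA TGA TAA ACC ATC ACA TTC TTG TAG GCA GGA ACT TGC AGT TAG TAC ATA CAA TGA CGT AAA ATA ACA CGT TTA CAC CAT — no ATG→stop ORF.
Frame -3: CTG GAT GAT AAA CCA TCA CAT TCT TGT AGG CAG GAA CTT GCA GTT AGT ACA TAC AAT GAC GTA AAA TAA CAC GTT TAC ACC — no ATG→stop ORF.
Forward-strand max 9 nt; reverse-strand max 60 nt. The reverse strand has the longer ORF.

reverse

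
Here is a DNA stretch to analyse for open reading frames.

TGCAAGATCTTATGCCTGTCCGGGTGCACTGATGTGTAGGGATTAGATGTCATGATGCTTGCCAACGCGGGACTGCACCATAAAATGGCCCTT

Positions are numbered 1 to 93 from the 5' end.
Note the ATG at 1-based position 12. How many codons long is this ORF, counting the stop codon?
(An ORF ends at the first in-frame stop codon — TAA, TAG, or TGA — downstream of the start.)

Codons from position 12: ATG (12–14), CCT (15–17), GTC (18–20), CGG (21–23), GTG (24–26), CAC (27–29), TGA (30–32).
TGA is the first in-frame stop; that's 7 codons including the stop.

7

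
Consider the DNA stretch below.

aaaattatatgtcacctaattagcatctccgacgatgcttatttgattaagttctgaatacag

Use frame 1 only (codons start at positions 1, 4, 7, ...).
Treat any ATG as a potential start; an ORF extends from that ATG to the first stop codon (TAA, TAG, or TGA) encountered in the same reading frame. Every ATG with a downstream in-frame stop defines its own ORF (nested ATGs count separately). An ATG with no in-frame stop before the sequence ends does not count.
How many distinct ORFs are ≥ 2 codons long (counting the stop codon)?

Frame 1: AAA ATT ATA TGT CAC CTA ATT AGC ATC TCC GAC GAT GCT TAT TTG ATT AAG TTC TGA ATA CAG — no ATG→stop ORF.
No ORF reaches 2 codons. Count = 0.

0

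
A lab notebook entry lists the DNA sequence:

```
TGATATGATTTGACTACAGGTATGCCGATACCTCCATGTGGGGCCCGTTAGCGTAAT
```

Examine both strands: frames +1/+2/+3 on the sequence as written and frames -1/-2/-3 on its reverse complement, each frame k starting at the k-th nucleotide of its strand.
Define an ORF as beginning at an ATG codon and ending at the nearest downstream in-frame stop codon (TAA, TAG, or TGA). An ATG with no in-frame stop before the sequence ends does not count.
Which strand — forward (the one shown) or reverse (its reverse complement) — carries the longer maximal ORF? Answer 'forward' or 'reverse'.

forward

Reverse complement (5'→3'): ATTACGCTAACGGGCCCCACATGGAGGTATCGGCATACCTGTAGTCAAATCATATCA
Frame +1: TGA TAT GAT TTG ACT ACA GGT ATG CCG ATA CCT CCA TGT GGG GCC CGT TAG CGT AAT — ATG at 22, stop TAG at 49 → 30 nt.
Frame +2: GAT ATG ATT TGA CTA CAG GTA TGC CGA TAC CTC CAT GTG GGG CCC GTT AGC GTA — ATG at 5, stop TGA at 11 → 9 nt.
Frame +3: ATA TGA TTT GAC TAC AGG TAT GCC GAT ACC TCC ATG TGG GGC CCG TTA GCG TAA — ATG at 36, stop TAA at 54 → 21 nt.
Frame -1: ATT ACG CTA ACG GGC CCC ACA TGG AGG TAT CGG CAT ACC TGT AGT CAA ATC ATA TCA — no ATG→stop ORF.
Frame -2: TTA CGC TAA CGG GCC CCA CAT GGA GGT ATC GGC ATA CCT GTA GTC AAA TCA TAT — no ATG→stop ORF.
Frame -3: TAC GCT AAC GGG CCC CAC ATG GAG GTA TCG GCA TAC CTG TAG TCA AAT CAT ATC — ATG at 21, stop TAG at 42 → 24 nt.
Forward-strand max 30 nt; reverse-strand max 24 nt. The forward strand has the longer ORF.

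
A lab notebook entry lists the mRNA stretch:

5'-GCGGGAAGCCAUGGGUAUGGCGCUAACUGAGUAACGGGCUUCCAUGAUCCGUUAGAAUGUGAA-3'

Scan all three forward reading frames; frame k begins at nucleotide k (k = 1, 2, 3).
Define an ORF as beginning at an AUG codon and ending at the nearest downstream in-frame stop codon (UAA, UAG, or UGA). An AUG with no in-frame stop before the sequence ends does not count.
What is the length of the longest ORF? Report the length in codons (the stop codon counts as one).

8

Frame 1: GCG GGA AGC CAU GGG UAU GGC GCU AAC UGA GUA ACG GGC UUC CAU GAU CCG UUA GAA UGU GAA — no AUG→stop ORF.
Frame 2: CGG GAA GCC AUG GGU AUG GCG CUA ACU GAG UAA CGG GCU UCC AUG AUC CGU UAG AAU GUG — AUG at 11, stop UAA at 32 → 24 nt; AUG at 17, stop UAA at 32 → 18 nt; AUG at 44, stop UAG at 53 → 12 nt.
Frame 3: GGG AAG CCA UGG GUA UGG CGC UAA CUG AGU AAC GGG CUU CCA UGA UCC GUU AGA AUG UGA — AUG at 57, stop UGA at 60 → 6 nt.
Longest: frame 2, positions 11–34, 24 nt = 8 codons = 7 aa. → 8 codons.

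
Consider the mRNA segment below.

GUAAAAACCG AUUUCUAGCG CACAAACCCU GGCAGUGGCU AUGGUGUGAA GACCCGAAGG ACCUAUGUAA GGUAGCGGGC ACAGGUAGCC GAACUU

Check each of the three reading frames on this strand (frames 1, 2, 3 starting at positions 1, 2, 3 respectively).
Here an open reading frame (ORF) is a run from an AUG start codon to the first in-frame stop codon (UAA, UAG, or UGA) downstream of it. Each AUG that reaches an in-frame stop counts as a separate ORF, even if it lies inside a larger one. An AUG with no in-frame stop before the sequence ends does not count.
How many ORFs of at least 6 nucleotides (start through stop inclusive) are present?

Frame 1: GUA AAA ACC GAU UUC UAG CGC ACA AAC CCU GGC AGU GGC UAU GGU GUG AAG ACC CGA AGG ACC UAU GUA AGG UAG CGG GCA CAG GUA GCC GAA CUU — no AUG→stop ORF.
Frame 2: UAA AAA CCG AUU UCU AGC GCA CAA ACC CUG GCA GUG GCU AUG GUG UGA AGA CCC GAA GGA CCU AUG UAA GGU AGC GGG CAC AGG UAG CCG AAC — AUG at 41, stop UGA at 47 → 9 nt; AUG at 65, stop UAA at 68 → 6 nt.
Frame 3: AAA AAC CGA UUU CUA GCG CAC AAA CCC UGG CAG UGG CUA UGG UGU GAA GAC CCG AAG GAC CUA UGU AAG GUA GCG GGC ACA GGU AGC CGA ACU — no AUG→stop ORF.
ORFs ≥ 6 nucleotides: frame 2 41–49 (9 nucleotides), frame 2 65–70 (6 nucleotides). Count = 2.

2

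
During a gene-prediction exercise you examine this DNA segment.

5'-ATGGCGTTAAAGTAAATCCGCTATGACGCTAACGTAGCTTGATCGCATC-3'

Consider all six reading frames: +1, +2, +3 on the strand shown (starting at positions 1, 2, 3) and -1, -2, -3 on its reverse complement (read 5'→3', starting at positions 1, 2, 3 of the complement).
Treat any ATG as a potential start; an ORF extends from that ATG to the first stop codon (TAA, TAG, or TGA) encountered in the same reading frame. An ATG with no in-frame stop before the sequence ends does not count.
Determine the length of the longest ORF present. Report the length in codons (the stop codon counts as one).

14

Reverse complement (5'→3'): GATGCGATCAAGCTACGTTAGCGTCATAGCGGATTTACTTTAACGCCAT
Frame +1: ATG GCG TTA AAG TAA ATC CGC TAT GAC GCT AAC GTA GCT TGA TCG CAT — ATG at 1, stop TAA at 13 → 15 nt.
Frame +2: TGG CGT TAA AGT AAA TCC GCT ATG ACG CTA ACG TAG CTT GAT CGC ATC — ATG at 23, stop TAG at 35 → 15 nt.
Frame +3: GGC GTT AAA GTA AAT CCG CTA TGA CGC TAA CGT AGC TTG ATC GCA — no ATG→stop ORF.
Frame -1: GAT GCG ATC AAG CTA CGT TAG CGT CAT AGC GGA TTT ACT TTA ACG CCA — no ATG→stop ORF.
Frame -2: ATG CGA TCA AGC TAC GTT AGC GTC ATA GCG GAT TTA CTT TAA CGC CAT — ATG at 2, stop TAA at 41 → 42 nt.
Frame -3: TGC GAT CAA GCT ACG TTA GCG TCA TAG CGG ATT TAC TTT AAC GCC — no ATG→stop ORF.
Longest: frame -2, positions 2–43, 42 nt = 14 codons = 13 aa. → 14 codons.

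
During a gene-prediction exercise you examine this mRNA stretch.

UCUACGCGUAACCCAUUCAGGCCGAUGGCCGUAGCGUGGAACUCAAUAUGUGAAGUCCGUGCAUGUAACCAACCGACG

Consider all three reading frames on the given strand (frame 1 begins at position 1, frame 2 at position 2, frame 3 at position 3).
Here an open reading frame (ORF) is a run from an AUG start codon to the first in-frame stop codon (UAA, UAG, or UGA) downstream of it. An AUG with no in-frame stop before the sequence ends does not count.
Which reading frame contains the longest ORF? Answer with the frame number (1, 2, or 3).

Frame 1: UCU ACG CGU AAC CCA UUC AGG CCG AUG GCC GUA GCG UGG AAC UCA AUA UGU GAA GUC CGU GCA UGU AAC CAA CCG ACG — no AUG→stop ORF.
Frame 2: CUA CGC GUA ACC CAU UCA GGC CGA UGG CCG UAG CGU GGA ACU CAA UAU GUG AAG UCC GUG CAU GUA ACC AAC CGA — no AUG→stop ORF.
Frame 3: UAC GCG UAA CCC AUU CAG GCC GAU GGC CGU AGC GUG GAA CUC AAU AUG UGA AGU CCG UGC AUG UAA CCA ACC GAC — AUG at 48, stop UGA at 51 → 6 nt; AUG at 63, stop UAA at 66 → 6 nt.
Longest ORF is 6 nt in frame 3 (positions 48–53).

3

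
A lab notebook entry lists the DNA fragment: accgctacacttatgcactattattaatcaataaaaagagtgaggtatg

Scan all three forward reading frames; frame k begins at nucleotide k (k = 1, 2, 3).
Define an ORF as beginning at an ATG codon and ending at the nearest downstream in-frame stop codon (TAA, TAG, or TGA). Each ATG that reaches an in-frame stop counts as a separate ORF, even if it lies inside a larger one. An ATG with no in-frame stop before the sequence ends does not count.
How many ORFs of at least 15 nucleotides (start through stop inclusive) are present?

Frame 1: ACC GCT ACA CTT ATG CAC TAT TAT TAA TCA ATA AAA AGA GTG AGG TAT — ATG at 13, stop TAA at 25 → 15 nt.
Frame 2: CCG CTA CAC TTA TGC ACT ATT ATT AAT CAA TAA AAA GAG TGA GGT ATG — no ATG→stop ORF.
Frame 3: CGC TAC ACT TAT GCA CTA TTA TTA ATC AAT AAA AAG AGT GAG GTA — no ATG→stop ORF.
ORFs ≥ 15 nucleotides: frame 1 13–27 (15 nucleotides). Count = 1.

1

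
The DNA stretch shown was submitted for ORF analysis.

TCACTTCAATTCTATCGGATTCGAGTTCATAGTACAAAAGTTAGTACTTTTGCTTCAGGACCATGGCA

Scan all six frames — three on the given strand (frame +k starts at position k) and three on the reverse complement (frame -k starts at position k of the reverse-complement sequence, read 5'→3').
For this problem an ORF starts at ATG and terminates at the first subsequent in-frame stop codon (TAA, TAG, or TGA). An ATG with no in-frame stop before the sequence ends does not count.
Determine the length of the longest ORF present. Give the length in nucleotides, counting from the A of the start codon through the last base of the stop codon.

30

Reverse complement (5'→3'): TGCCATGGTCCTGAAGCAAAAGTACTAACTTTTGTACTATGAACTCGAATCCGATAGAATTGAAGTGA
Frame +1: TCA CTT CAA TTC TAT CGG ATT CGA GTT CAT AGT ACA AAA GTT AGT ACT TTT GCT TCA GGA CCA TGG — no ATG→stop ORF.
Frame +2: CAC TTC AAT TCT ATC GGA TTC GAG TTC ATA GTA CAA AAG TTA GTA CTT TTG CTT CAG GAC CAT GGC — no ATG→stop ORF.
Frame +3: ACT TCA ATT CTA TCG GAT TCG AGT TCA TAG TAC AAA AGT TAG TAC TTT TGC TTC AGG ACC ATG GCA — no ATG→stop ORF.
Frame -1: TGC CAT GGT CCT GAA GCA AAA GTA CTA ACT TTT GTA CTA TGA ACT CGA ATC CGA TAG AAT TGA AGT — no ATG→stop ORF.
Frame -2: GCC ATG GTC CTG AAG CAA AAG TAC TAA CTT TTG TAC TAT GAA CTC GAA TCC GAT AGA ATT GAA GTG — ATG at 5, stop TAA at 26 → 24 nt.
Frame -3: CCA TGG TCC TGA AGC AAA AGT ACT AAC TTT TGT ACT ATG AAC TCG AAT CCG ATA GAA TTG AAG TGA — ATG at 39, stop TGA at 66 → 30 nt.
Longest: frame -3, positions 39–68, 30 nt = 10 codons = 9 aa. → 30 nucleotides.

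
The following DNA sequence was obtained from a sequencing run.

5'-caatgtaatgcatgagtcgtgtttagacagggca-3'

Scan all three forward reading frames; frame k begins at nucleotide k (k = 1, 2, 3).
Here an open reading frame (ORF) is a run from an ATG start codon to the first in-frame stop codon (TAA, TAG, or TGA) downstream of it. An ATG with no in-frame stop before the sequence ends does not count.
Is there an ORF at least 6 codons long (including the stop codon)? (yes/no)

no

Frame 1: CAA TGT AAT GCA TGA GTC GTG TTT AGA CAG GGC — no ATG→stop ORF.
Frame 2: AAT GTA ATG CAT GAG TCG TGT TTA GAC AGG GCA — no ATG→stop ORF.
Frame 3: ATG TAA TGC ATG AGT CGT GTT TAG ACA GGG — ATG at 3, stop TAA at 6 → 6 nt; ATG at 12, stop TAG at 24 → 15 nt.
Largest ORF found is 5 codons < 6, so no.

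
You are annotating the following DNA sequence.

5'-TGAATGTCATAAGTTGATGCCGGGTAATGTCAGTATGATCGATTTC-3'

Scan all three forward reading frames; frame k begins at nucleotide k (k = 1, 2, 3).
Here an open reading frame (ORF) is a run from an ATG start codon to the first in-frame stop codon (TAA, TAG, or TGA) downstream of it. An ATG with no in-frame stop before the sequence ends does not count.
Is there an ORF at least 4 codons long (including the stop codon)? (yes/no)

yes

Frame 1: TGA ATG TCA TAA GTT GAT GCC GGG TAA TGT CAG TAT GAT CGA TTT — ATG at 4, stop TAA at 10 → 9 nt.
Frame 2: GAA TGT CAT AAG TTG ATG CCG GGT AAT GTC AGT ATG ATC GAT TTC — no ATG→stop ORF.
Frame 3: AAT GTC ATA AGT TGA TGC CGG GTA ATG TCA GTA TGA TCG ATT — ATG at 27, stop TGA at 36 → 12 nt.
Frame 3 has an ORF of 4 codons (positions 27–38) ≥ 4, so yes.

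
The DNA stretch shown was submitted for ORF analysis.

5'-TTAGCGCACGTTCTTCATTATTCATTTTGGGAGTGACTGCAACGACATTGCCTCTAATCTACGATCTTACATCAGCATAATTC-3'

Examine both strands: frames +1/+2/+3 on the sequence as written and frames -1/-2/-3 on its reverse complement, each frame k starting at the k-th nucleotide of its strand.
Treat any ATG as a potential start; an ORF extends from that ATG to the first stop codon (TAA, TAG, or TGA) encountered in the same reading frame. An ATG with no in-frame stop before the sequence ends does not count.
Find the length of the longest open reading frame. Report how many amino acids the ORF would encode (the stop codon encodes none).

8

Reverse complement (5'→3'): GAATTATGCTGATGTAAGATCGTAGATTAGAGGCAATGTCGTTGCAGTCACTCCCAAAATGAATAATGAAGAACGTGCGCTAA
Frame +1: TTA GCG CAC GTT CTT CAT TAT TCA TTT TGG GAG TGA CTG CAA CGA CAT TGC CTC TAA TCT ACG ATC TTA CAT CAG CAT AAT — no ATG→stop ORF.
Frame +2: TAG CGC ACG TTC TTC ATT ATT CAT TTT GGG AGT GAC TGC AAC GAC ATT GCC TCT AAT CTA CGA TCT TAC ATC AGC ATA ATT — no ATG→stop ORF.
Frame +3: AGC GCA CGT TCT TCA TTA TTC ATT TTG GGA GTG ACT GCA ACG ACA TTG CCT CTA ATC TAC GAT CTT ACA TCA GCA TAA TTC — no ATG→stop ORF.
Frame -1: GAA TTA TGC TGA TGT AAG ATC GTA GAT TAG AGG CAA TGT CGT TGC AGT CAC TCC CAA AAT GAA TAA TGA AGA ACG TGC GCT — no ATG→stop ORF.
Frame -2: AAT TAT GCT GAT GTA AGA TCG TAG ATT AGA GGC AAT GTC GTT GCA GTC ACT CCC AAA ATG AAT AAT GAA GAA CGT GCG CTA — no ATG→stop ORF.
Frame -3: ATT ATG CTG ATG TAA GAT CGT AGA TTA GAG GCA ATG TCG TTG CAG TCA CTC CCA AAA TGA ATA ATG AAG AAC GTG CGC TAA — ATG at 6, stop TAA at 15 → 12 nt; ATG at 12, stop TAA at 15 → 6 nt; ATG at 36, stop TGA at 60 → 27 nt; ATG at 66, stop TAA at 81 → 18 nt.
Longest: frame -3, positions 36–62, 27 nt = 9 codons = 8 aa. → 8 amino acids.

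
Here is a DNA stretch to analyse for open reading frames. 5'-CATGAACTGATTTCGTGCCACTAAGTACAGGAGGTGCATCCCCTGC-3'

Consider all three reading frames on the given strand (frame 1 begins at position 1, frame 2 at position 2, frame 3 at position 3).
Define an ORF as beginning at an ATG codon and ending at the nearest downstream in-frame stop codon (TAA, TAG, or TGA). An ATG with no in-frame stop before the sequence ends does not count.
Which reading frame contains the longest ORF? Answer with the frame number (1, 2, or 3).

2

Frame 1: CAT GAA CTG ATT TCG TGC CAC TAA GTA CAG GAG GTG CAT CCC CTG — no ATG→stop ORF.
Frame 2: ATG AAC TGA TTT CGT GCC ACT AAG TAC AGG AGG TGC ATC CCC TGC — ATG at 2, stop TGA at 8 → 9 nt.
Frame 3: TGA ACT GAT TTC GTG CCA CTA AGT ACA GGA GGT GCA TCC CCT — no ATG→stop ORF.
Longest ORF is 9 nt in frame 2 (positions 2–10).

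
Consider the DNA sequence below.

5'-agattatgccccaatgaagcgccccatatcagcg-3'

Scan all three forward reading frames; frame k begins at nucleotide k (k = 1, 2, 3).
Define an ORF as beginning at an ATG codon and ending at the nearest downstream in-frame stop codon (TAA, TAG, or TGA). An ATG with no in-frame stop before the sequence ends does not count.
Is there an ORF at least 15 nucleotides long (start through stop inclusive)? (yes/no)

no

Frame 1: AGA TTA TGC CCC AAT GAA GCG CCC CAT ATC AGC — no ATG→stop ORF.
Frame 2: GAT TAT GCC CCA ATG AAG CGC CCC ATA TCA GCG — no ATG→stop ORF.
Frame 3: ATT ATG CCC CAA TGA AGC GCC CCA TAT CAG — ATG at 6, stop TGA at 15 → 12 nt.
Largest ORF found is 12 nucleotides < 15, so no.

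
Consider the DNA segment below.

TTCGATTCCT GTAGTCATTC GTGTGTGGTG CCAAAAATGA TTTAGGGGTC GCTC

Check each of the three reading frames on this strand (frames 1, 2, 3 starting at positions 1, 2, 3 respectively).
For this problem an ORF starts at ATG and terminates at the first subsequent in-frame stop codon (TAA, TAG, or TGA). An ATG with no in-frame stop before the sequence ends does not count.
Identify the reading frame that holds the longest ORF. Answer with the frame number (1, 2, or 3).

Frame 1: TTC GAT TCC TGT AGT CAT TCG TGT GTG GTG CCA AAA ATG ATT TAG GGG TCG CTC — ATG at 37, stop TAG at 43 → 9 nt.
Frame 2: TCG ATT CCT GTA GTC ATT CGT GTG TGG TGC CAA AAA TGA TTT AGG GGT CGC — no ATG→stop ORF.
Frame 3: CGA TTC CTG TAG TCA TTC GTG TGT GGT GCC AAA AAT GAT TTA GGG GTC GCT — no ATG→stop ORF.
Longest ORF is 9 nt in frame 1 (positions 37–45).

1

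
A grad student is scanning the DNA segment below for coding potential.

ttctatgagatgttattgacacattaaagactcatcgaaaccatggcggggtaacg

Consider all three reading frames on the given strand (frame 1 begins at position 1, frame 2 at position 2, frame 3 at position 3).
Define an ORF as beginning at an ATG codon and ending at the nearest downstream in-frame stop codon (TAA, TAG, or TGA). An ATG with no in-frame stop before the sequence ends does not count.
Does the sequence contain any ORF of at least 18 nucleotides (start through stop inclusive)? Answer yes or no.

yes

Frame 1: TTC TAT GAG ATG TTA TTG ACA CAT TAA AGA CTC ATC GAA ACC ATG GCG GGG TAA — ATG at 10, stop TAA at 25 → 18 nt; ATG at 43, stop TAA at 52 → 12 nt.
Frame 2: TCT ATG AGA TGT TAT TGA CAC ATT AAA GAC TCA TCG AAA CCA TGG CGG GGT AAC — ATG at 5, stop TGA at 17 → 15 nt.
Frame 3: CTA TGA GAT GTT ATT GAC ACA TTA AAG ACT CAT CGA AAC CAT GGC GGG GTA ACG — no ATG→stop ORF.
Frame 1 has an ORF of 18 nucleotides (positions 10–27) ≥ 18, so yes.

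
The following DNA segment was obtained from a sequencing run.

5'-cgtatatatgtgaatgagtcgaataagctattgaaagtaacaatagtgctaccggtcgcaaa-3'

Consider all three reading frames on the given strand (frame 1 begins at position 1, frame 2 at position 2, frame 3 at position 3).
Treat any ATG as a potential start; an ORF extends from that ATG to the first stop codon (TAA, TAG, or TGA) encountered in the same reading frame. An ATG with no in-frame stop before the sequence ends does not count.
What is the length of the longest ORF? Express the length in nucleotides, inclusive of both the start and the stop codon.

21

Frame 1: CGT ATA TAT GTG AAT GAG TCG AAT AAG CTA TTG AAA GTA ACA ATA GTG CTA CCG GTC GCA — no ATG→stop ORF.
Frame 2: GTA TAT ATG TGA ATG AGT CGA ATA AGC TAT TGA AAG TAA CAA TAG TGC TAC CGG TCG CAA — ATG at 8, stop TGA at 11 → 6 nt; ATG at 14, stop TGA at 32 → 21 nt.
Frame 3: TAT ATA TGT GAA TGA GTC GAA TAA GCT ATT GAA AGT AAC AAT AGT GCT ACC GGT CGC AAA — no ATG→stop ORF.
Longest: frame 2, positions 14–34, 21 nt = 7 codons = 6 aa. → 21 nucleotides.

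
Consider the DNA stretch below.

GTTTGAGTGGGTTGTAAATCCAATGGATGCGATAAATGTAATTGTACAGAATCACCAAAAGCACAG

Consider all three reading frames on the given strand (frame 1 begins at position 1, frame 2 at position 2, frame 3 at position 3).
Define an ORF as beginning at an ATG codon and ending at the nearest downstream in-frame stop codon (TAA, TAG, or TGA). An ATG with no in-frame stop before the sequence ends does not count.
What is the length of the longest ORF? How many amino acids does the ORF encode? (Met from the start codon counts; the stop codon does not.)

Frame 1: GTT TGA GTG GGT TGT AAA TCC AAT GGA TGC GAT AAA TGT AAT TGT ACA GAA TCA CCA AAA GCA CAG — no ATG→stop ORF.
Frame 2: TTT GAG TGG GTT GTA AAT CCA ATG GAT GCG ATA AAT GTA ATT GTA CAG AAT CAC CAA AAG CAC — no ATG→stop ORF.
Frame 3: TTG AGT GGG TTG TAA ATC CAA TGG ATG CGA TAA ATG TAA TTG TAC AGA ATC ACC AAA AGC ACA — ATG at 27, stop TAA at 33 → 9 nt; ATG at 36, stop TAA at 39 → 6 nt.
Longest: frame 3, positions 27–35, 9 nt = 3 codons = 2 aa. → 2 amino acids.

2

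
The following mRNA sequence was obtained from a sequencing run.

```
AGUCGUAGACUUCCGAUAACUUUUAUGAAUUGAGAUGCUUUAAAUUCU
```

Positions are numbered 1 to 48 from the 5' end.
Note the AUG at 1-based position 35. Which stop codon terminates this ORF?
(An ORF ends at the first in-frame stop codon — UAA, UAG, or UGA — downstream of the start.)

Codons from position 35: AUG (35–37), CUU (38–40), UAA (41–43).
The first in-frame stop codon is UAA.

UAA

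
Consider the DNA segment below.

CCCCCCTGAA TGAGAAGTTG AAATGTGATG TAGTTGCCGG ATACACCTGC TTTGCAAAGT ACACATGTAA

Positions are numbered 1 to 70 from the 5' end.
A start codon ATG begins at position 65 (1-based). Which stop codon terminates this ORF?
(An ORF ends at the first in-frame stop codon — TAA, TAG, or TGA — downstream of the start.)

Codons from position 65: ATG (65–67), TAA (68–70).
The first in-frame stop codon is TAA.

TAA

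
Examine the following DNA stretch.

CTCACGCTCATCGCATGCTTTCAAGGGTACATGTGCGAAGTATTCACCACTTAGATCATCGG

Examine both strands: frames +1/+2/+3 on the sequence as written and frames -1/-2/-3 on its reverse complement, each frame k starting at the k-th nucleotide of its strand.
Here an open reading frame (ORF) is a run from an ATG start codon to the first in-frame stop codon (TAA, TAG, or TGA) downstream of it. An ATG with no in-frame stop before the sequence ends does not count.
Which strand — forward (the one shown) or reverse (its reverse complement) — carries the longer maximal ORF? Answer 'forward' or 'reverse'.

forward

Reverse complement (5'→3'): CCGATGATCTAAGTGGTGAATACTTCGCACATGTACCCTTGAAAGCATGCGATGAGCGTGAG
Frame +1: CTC ACG CTC ATC GCA TGC TTT CAA GGG TAC ATG TGC GAA GTA TTC ACC ACT TAG ATC ATC — ATG at 31, stop TAG at 52 → 24 nt.
Frame +2: TCA CGC TCA TCG CAT GCT TTC AAG GGT ACA TGT GCG AAG TAT TCA CCA CTT AGA TCA TCG — no ATG→stop ORF.
Frame +3: CAC GCT CAT CGC ATG CTT TCA AGG GTA CAT GTG CGA AGT ATT CAC CAC TTA GAT CAT CGG — no ATG→stop ORF.
Frame -1: CCG ATG ATC TAA GTG GTG AAT ACT TCG CAC ATG TAC CCT TGA AAG CAT GCG ATG AGC GTG — ATG at 4, stop TAA at 10 → 9 nt; ATG at 31, stop TGA at 40 → 12 nt.
Frame -2: CGA TGA TCT AAG TGG TGA ATA CTT CGC ACA TGT ACC CTT GAA AGC ATG CGA TGA GCG TGA — ATG at 47, stop TGA at 53 → 9 nt.
Frame -3: GAT GAT CTA AGT GGT GAA TAC TTC GCA CAT GTA CCC TTG AAA GCA TGC GAT GAG CGT GAG — no ATG→stop ORF.
Forward-strand max 24 nt; reverse-strand max 12 nt. The forward strand has the longer ORF.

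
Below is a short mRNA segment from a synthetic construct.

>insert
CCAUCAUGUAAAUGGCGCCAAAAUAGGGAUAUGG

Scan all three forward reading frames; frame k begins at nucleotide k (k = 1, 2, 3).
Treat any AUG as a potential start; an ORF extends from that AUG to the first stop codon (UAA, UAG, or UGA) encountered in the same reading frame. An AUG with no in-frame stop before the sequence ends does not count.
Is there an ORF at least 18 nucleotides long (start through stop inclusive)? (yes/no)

no

Frame 1: CCA UCA UGU AAA UGG CGC CAA AAU AGG GAU AUG — no AUG→stop ORF.
Frame 2: CAU CAU GUA AAU GGC GCC AAA AUA GGG AUA UGG — no AUG→stop ORF.
Frame 3: AUC AUG UAA AUG GCG CCA AAA UAG GGA UAU — AUG at 6, stop UAA at 9 → 6 nt; AUG at 12, stop UAG at 24 → 15 nt.
Largest ORF found is 15 nucleotides < 18, so no.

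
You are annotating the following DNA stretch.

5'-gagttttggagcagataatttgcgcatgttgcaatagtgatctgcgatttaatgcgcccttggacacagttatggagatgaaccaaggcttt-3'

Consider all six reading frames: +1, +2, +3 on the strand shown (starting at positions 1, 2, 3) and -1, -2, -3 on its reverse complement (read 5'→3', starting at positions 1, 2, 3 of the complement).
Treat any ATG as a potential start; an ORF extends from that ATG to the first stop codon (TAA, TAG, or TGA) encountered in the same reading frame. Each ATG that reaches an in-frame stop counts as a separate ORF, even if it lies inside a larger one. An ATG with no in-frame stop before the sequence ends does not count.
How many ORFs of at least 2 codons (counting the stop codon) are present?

Reverse complement (5'→3'): AAAGCCTTGGTTCATCTCCATAACTGTGTCCAAGGGCGCATTAAATCGCAGATCACTATTGCAACATGCGCAAATTATCTGCTCCAAAACTC
Frame +1: GAG TTT TGG AGC AGA TAA TTT GCG CAT GTT GCA ATA GTG ATC TGC GAT TTA ATG CGC CCT TGG ACA CAG TTA TGG AGA TGA ACC AAG GCT — ATG at 52, stop TGA at 79 → 30 nt.
Frame +2: AGT TTT GGA GCA GAT AAT TTG CGC ATG TTG CAA TAG TGA TCT GCG ATT TAA TGC GCC CTT GGA CAC AGT TAT GGA GAT GAA CCA AGG CTT — ATG at 26, stop TAG at 35 → 12 nt.
Frame +3: GTT TTG GAG CAG ATA ATT TGC GCA TGT TGC AAT AGT GAT CTG CGA TTT AAT GCG CCC TTG GAC ACA GTT ATG GAG ATG AAC CAA GGC TTT — no ATG→stop ORF.
Frame -1: AAA GCC TTG GTT CAT CTC CAT AAC TGT GTC CAA GGG CGC ATT AAA TCG CAG ATC ACT ATT GCA ACA TGC GCA AAT TAT CTG CTC CAA AAC — no ATG→stop ORF.
Frame -2: AAG CCT TGG TTC ATC TCC ATA ACT GTG TCC AAG GGC GCA TTA AAT CGC AGA TCA CTA TTG CAA CAT GCG CAA ATT ATC TGC TCC AAA ACT — no ATG→stop ORF.
Frame -3: AGC CTT GGT TCA TCT CCA TAA CTG TGT CCA AGG GCG CAT TAA ATC GCA GAT CAC TAT TGC AAC ATG CGC AAA TTA TCT GCT CCA AAA CTC — no ATG→stop ORF.
ORFs ≥ 2 codons: frame +1 52–81 (10 codons), frame +2 26–37 (4 codons). Count = 2.

2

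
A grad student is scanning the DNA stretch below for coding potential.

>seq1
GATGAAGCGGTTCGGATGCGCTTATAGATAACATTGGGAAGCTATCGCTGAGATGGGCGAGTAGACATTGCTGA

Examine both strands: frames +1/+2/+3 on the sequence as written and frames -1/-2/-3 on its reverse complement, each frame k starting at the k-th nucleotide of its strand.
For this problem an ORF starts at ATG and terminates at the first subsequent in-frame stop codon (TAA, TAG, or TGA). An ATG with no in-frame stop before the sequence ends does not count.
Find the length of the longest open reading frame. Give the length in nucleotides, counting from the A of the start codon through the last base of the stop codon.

30

Reverse complement (5'→3'): TCAGCAATGTCTACTCGCCCATCTCAGCGATAGCTTCCCAATGTTATCTATAAGCGCATCCGAACCGCTTCATC
Frame +1: GAT GAA GCG GTT CGG ATG CGC TTA TAG ATA ACA TTG GGA AGC TAT CGC TGA GAT GGG CGA GTA GAC ATT GCT — ATG at 16, stop TAG at 25 → 12 nt.
Frame +2: ATG AAG CGG TTC GGA TGC GCT TAT AGA TAA CAT TGG GAA GCT ATC GCT GAG ATG GGC GAG TAG ACA TTG CTG — ATG at 2, stop TAA at 29 → 30 nt; ATG at 53, stop TAG at 62 → 12 nt.
Frame +3: TGA AGC GGT TCG GAT GCG CTT ATA GAT AAC ATT GGG AAG CTA TCG CTG AGA TGG GCG AGT AGA CAT TGC TGA — no ATG→stop ORF.
Frame -1: TCA GCA ATG TCT ACT CGC CCA TCT CAG CGA TAG CTT CCC AAT GTT ATC TAT AAG CGC ATC CGA ACC GCT TCA — ATG at 7, stop TAG at 31 → 27 nt.
Frame -2: CAG CAA TGT CTA CTC GCC CAT CTC AGC GAT AGC TTC CCA ATG TTA TCT ATA AGC GCA TCC GAA CCG CTT CAT — no ATG→stop ORF.
Frame -3: AGC AAT GTC TAC TCG CCC ATC TCA GCG ATA GCT TCC CAA TGT TAT CTA TAA GCG CAT CCG AAC CGC TTC ATC — no ATG→stop ORF.
Longest: frame +2, positions 2–31, 30 nt = 10 codons = 9 aa. → 30 nucleotides.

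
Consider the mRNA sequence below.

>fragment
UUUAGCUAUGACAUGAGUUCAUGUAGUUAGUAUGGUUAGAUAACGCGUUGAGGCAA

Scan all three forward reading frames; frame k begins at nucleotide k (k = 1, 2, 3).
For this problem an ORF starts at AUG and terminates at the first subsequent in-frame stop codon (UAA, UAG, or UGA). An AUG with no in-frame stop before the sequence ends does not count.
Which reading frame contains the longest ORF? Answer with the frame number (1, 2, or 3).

1

Frame 1: UUU AGC UAU GAC AUG AGU UCA UGU AGU UAG UAU GGU UAG AUA ACG CGU UGA GGC — AUG at 13, stop UAG at 28 → 18 nt.
Frame 2: UUA GCU AUG ACA UGA GUU CAU GUA GUU AGU AUG GUU AGA UAA CGC GUU GAG GCA — AUG at 8, stop UGA at 14 → 9 nt; AUG at 32, stop UAA at 41 → 12 nt.
Frame 3: UAG CUA UGA CAU GAG UUC AUG UAG UUA GUA UGG UUA GAU AAC GCG UUG AGG CAA — AUG at 21, stop UAG at 24 → 6 nt.
Longest ORF is 18 nt in frame 1 (positions 13–30).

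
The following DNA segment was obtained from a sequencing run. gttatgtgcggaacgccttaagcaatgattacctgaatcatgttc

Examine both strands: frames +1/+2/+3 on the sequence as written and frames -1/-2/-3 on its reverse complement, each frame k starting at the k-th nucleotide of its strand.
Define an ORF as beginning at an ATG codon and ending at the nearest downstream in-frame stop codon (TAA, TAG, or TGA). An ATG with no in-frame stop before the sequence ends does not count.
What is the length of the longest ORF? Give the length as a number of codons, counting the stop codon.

Reverse complement (5'→3'): GAACATGATTCAGGTAATCATTGCTTAAGGCGTTCCGCACATAAC
Frame +1: GTT ATG TGC GGA ACG CCT TAA GCA ATG ATT ACC TGA ATC ATG TTC — ATG at 4, stop TAA at 19 → 18 nt; ATG at 25, stop TGA at 34 → 12 nt.
Frame +2: TTA TGT GCG GAA CGC CTT AAG CAA TGA TTA CCT GAA TCA TGT — no ATG→stop ORF.
Frame +3: TAT GTG CGG AAC GCC TTA AGC AAT GAT TAC CTG AAT CAT GTT — no ATG→stop ORF.
Frame -1: GAA CAT GAT TCA GGT AAT CAT TGC TTA AGG CGT TCC GCA CAT AAC — no ATG→stop ORF.
Frame -2: AAC ATG ATT CAG GTA ATC ATT GCT TAA GGC GTT CCG CAC ATA — ATG at 5, stop TAA at 26 → 24 nt.
Frame -3: ACA TGA TTC AGG TAA TCA TTG CTT AAG GCG TTC CGC ACA TAA — no ATG→stop ORF.
Longest: frame -2, positions 5–28, 24 nt = 8 codons = 7 aa. → 8 codons.

8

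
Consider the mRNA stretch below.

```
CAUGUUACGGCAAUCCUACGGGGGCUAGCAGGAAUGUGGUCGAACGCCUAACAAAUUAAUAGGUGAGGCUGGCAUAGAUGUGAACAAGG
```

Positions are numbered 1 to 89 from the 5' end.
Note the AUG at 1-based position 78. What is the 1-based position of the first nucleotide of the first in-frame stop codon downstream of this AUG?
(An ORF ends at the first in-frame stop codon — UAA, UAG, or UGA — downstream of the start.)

Codons from position 78: AUG (78–80), UGA (81–83).
UGA is a stop codon; it begins at position 81.

81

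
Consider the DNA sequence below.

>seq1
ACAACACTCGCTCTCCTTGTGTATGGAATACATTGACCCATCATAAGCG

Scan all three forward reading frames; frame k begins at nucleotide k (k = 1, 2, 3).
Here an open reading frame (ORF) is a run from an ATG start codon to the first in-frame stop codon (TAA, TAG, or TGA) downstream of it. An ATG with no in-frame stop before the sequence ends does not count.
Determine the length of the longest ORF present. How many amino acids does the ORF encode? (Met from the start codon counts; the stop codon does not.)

7

Frame 1: ACA ACA CTC GCT CTC CTT GTG TAT GGA ATA CAT TGA CCC ATC ATA AGC — no ATG→stop ORF.
Frame 2: CAA CAC TCG CTC TCC TTG TGT ATG GAA TAC ATT GAC CCA TCA TAA GCG — ATG at 23, stop TAA at 44 → 24 nt.
Frame 3: AAC ACT CGC TCT CCT TGT GTA TGG AAT ACA TTG ACC CAT CAT AAG — no ATG→stop ORF.
Longest: frame 2, positions 23–46, 24 nt = 8 codons = 7 aa. → 7 amino acids.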